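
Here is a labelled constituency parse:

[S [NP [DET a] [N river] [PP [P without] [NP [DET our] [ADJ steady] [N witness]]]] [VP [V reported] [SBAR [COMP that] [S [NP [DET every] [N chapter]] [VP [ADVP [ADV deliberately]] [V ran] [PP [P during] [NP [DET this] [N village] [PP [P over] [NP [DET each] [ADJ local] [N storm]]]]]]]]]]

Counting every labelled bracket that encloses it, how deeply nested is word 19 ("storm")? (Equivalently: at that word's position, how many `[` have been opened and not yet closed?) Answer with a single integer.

10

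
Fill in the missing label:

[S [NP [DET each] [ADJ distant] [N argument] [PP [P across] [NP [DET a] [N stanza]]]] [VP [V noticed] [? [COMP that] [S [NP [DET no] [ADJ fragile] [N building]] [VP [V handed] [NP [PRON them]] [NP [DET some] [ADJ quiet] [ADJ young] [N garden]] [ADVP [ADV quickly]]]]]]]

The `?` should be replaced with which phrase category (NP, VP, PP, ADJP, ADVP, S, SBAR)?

The `?` node immediately contains: COMP 'that', S. That is the internal structure of a subordinate clause, so the label is SBAR.

SBAR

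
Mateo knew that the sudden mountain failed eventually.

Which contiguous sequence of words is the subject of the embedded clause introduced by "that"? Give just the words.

the sudden mountain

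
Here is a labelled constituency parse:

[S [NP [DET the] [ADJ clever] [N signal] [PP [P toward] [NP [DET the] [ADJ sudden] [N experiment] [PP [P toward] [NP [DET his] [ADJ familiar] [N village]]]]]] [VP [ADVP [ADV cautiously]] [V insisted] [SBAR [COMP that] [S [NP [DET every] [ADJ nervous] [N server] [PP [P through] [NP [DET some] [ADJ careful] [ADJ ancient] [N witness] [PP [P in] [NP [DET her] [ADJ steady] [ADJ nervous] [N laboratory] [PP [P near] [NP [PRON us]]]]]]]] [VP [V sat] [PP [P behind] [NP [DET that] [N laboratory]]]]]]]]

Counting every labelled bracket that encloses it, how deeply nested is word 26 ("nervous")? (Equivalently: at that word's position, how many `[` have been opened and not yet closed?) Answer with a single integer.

10

The word sits inside ADJ, which is inside NP, inside PP, inside NP, inside PP, inside NP, inside S, inside SBAR, inside VP, inside S — 10 brackets in all.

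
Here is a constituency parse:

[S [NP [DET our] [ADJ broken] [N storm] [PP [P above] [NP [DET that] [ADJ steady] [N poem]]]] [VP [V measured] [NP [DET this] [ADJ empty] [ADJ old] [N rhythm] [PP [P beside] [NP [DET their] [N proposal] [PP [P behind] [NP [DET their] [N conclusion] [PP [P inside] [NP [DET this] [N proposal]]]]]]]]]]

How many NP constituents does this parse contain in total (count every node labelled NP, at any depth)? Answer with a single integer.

Scanning left to right, an opening `[NP` appears at word positions 1, 5, 9, 14, 17, 20 — 6 in total.

6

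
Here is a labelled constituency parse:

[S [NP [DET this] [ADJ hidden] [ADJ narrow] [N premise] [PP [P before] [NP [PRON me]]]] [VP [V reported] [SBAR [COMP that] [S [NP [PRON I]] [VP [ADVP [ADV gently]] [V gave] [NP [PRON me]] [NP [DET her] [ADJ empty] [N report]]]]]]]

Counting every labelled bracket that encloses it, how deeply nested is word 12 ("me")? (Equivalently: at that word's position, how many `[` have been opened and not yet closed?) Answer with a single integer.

7

The word sits inside PRON, which is inside NP, inside VP, inside S, inside SBAR, inside VP, inside S — 7 brackets in all.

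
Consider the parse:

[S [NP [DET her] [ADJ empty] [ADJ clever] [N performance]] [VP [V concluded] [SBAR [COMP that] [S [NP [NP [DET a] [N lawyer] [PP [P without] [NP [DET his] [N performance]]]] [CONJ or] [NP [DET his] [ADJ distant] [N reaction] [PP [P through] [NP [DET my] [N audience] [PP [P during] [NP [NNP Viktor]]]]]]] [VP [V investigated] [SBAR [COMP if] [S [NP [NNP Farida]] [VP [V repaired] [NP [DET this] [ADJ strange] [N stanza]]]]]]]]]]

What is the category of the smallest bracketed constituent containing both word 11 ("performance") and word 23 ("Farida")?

S

Both words fall inside [S a lawyer without his performance or his distant reaction through my audience during Viktor investigated if Farida repaired this strange stanza] (words 7–27), and no smaller constituent contains them both. Label: S.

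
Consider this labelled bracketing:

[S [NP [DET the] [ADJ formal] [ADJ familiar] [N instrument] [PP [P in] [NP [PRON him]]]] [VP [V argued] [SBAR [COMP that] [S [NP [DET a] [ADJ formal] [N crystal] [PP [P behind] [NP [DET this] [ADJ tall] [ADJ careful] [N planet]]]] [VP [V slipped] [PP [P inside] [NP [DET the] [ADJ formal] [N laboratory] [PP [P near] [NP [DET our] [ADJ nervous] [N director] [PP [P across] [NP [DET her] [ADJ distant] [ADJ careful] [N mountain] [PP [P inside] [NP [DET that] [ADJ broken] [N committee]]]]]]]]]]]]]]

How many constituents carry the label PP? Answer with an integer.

6

The PP constituents are: [PP in him]; [PP behind this tall careful planet]; [PP inside the formal laboratory near our nervous director across her distant careful mountain inside that broken committee]; [PP near our nervous director across her distant careful mountain inside that broken committee]; [PP across her distant careful mountain inside that broken committee]; [PP inside that broken committee]. Total: 6.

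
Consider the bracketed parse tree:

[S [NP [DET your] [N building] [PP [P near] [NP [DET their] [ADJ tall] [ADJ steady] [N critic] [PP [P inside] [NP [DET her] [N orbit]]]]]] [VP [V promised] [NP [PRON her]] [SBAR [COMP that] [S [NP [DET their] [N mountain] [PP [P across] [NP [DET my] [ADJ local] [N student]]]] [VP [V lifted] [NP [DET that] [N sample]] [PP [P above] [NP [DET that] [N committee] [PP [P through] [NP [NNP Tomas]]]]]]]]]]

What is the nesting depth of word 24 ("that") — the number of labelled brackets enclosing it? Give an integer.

The word sits inside DET, which is inside NP, inside PP, inside VP, inside S, inside SBAR, inside VP, inside S — 8 brackets in all.

8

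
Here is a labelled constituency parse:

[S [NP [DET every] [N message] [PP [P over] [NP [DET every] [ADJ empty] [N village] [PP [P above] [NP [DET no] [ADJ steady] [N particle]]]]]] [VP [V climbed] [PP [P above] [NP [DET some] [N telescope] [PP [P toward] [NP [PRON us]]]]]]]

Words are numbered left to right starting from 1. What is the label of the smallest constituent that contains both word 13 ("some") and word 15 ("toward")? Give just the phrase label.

NP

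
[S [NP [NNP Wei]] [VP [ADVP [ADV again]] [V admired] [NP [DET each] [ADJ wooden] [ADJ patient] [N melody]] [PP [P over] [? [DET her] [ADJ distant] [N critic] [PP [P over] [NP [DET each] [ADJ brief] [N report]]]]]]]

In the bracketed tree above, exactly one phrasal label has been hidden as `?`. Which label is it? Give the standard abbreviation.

NP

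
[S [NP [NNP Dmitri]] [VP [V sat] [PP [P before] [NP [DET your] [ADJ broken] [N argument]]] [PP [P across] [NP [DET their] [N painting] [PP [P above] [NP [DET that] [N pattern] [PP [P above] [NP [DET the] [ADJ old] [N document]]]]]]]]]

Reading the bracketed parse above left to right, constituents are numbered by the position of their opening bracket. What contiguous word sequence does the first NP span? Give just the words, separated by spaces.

Dmitri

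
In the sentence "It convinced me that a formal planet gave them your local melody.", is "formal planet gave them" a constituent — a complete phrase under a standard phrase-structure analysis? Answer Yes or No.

"formal" belongs to the noun phrase "a formal planet" while "them" belongs to the verb phrase "gave them your local melody"; a span that runs across that boundary is not a single phrase.

No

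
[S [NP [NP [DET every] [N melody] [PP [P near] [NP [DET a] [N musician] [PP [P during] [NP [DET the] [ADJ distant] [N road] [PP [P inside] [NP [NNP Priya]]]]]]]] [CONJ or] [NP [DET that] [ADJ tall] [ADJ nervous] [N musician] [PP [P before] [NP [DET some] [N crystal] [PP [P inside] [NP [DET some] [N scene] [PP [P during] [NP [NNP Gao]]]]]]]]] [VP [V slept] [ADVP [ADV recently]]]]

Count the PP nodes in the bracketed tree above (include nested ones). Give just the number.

6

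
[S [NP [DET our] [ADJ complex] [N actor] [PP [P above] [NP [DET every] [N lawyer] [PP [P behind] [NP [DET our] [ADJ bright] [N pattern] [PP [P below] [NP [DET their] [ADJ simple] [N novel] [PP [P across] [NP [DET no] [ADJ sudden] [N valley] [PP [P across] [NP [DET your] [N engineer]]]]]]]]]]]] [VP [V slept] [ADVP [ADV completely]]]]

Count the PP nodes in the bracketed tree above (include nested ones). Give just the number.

5

The PP constituents are: [PP above every lawyer behind our bright pattern below their simple novel across no sudden valley across your engineer]; [PP behind our bright pattern below their simple novel across no sudden valley across your engineer]; [PP below their simple novel across no sudden valley across your engineer]; [PP across no sudden valley across your engineer]; [PP across your engineer]. Total: 5.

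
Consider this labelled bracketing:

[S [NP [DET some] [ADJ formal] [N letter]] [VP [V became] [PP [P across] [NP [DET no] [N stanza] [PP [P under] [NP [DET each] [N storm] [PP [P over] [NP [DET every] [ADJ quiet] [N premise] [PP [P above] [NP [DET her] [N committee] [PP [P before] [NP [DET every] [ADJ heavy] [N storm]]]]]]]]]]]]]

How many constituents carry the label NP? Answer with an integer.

6

The NP constituents are: [NP some formal letter]; [NP no stanza under each storm over every quiet premise above her committee before every heavy storm]; [NP each storm over every quiet premise above her committee before every heavy storm]; [NP every quiet premise above her committee before every heavy storm]; [NP her committee before every heavy storm]; [NP every heavy storm]. Total: 6.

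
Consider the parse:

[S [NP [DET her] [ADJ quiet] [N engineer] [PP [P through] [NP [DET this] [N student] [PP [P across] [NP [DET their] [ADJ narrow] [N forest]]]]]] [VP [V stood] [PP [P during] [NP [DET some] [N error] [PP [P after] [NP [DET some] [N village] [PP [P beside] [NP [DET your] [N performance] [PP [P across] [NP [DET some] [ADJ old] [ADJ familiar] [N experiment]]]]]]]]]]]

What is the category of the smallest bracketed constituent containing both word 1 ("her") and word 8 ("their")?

NP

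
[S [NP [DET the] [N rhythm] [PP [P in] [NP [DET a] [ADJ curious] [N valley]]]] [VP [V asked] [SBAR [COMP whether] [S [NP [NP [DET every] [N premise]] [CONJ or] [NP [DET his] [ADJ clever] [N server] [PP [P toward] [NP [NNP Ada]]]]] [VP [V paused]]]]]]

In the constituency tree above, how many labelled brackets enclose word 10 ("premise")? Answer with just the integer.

7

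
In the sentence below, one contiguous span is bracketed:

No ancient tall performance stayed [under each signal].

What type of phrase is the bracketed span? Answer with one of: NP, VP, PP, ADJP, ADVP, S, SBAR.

PP

The bracketed span "under each signal" is headed by "under", making it a prepositional phrase (PP).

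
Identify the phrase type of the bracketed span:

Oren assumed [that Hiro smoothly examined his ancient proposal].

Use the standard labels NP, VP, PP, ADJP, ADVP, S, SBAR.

SBAR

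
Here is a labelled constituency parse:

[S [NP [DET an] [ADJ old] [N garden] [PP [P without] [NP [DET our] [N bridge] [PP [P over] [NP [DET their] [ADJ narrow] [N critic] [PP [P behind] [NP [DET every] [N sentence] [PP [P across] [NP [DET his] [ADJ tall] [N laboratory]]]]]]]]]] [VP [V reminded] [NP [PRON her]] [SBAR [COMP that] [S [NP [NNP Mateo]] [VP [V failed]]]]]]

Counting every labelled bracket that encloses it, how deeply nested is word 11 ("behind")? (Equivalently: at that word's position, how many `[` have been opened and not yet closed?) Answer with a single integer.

The word sits inside P, which is inside PP, inside NP, inside PP, inside NP, inside PP, inside NP, inside S — 8 brackets in all.

8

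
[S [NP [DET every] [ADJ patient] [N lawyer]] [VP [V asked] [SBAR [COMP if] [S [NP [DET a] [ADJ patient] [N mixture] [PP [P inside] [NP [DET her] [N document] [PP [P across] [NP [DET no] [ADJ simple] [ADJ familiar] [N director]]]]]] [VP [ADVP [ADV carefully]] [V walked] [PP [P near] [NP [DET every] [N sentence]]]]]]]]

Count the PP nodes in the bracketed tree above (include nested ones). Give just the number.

Listing each PP by its span: [PP inside her document across no simple familiar director]; [PP across no simple familiar director]; [PP near every sentence] — that makes 3.

3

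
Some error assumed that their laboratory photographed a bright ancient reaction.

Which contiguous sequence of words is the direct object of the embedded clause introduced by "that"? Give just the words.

a bright ancient reaction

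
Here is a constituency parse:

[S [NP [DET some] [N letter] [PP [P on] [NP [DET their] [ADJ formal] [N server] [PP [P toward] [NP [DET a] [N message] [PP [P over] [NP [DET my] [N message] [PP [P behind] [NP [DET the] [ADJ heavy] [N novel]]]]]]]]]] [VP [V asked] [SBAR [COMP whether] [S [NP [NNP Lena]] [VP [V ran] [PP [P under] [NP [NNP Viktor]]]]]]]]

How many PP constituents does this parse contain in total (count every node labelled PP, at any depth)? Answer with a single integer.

Scanning left to right, an opening `[PP` appears at word positions 3, 7, 10, 13, 21 — 5 in total.

5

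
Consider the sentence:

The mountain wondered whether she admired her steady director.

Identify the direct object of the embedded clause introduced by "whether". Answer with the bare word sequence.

Within the embedded clause introduced by "whether", the direct object of "admired" is "her steady director".

her steady director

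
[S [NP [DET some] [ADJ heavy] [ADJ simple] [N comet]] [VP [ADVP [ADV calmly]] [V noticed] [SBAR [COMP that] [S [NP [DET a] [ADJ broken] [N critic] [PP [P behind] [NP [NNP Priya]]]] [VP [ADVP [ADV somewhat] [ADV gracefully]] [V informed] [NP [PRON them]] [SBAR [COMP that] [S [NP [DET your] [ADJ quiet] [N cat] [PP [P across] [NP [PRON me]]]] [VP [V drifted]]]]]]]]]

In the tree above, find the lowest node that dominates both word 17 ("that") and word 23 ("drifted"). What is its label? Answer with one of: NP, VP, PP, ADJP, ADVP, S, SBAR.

SBAR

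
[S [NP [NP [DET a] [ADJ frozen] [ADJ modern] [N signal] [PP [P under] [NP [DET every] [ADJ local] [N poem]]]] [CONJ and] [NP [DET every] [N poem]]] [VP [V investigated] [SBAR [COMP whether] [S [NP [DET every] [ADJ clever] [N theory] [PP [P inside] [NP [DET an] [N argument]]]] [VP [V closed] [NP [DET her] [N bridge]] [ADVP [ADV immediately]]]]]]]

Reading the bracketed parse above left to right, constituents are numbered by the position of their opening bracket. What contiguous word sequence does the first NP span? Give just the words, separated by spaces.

a frozen modern signal under every local poem and every poem

The NP opening brackets appear, in order, over: "a frozen modern signal under every local poem and every poem"; "a frozen modern signal under every local poem"; "every local poem"; "every poem"; "every clever theory inside an argument"; "an argument"; "her bridge". The first one spans "a frozen modern signal under every local poem and every poem".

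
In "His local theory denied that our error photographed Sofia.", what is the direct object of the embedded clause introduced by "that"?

Sofia

Within the embedded clause introduced by "that", the direct object of "photographed" is "Sofia".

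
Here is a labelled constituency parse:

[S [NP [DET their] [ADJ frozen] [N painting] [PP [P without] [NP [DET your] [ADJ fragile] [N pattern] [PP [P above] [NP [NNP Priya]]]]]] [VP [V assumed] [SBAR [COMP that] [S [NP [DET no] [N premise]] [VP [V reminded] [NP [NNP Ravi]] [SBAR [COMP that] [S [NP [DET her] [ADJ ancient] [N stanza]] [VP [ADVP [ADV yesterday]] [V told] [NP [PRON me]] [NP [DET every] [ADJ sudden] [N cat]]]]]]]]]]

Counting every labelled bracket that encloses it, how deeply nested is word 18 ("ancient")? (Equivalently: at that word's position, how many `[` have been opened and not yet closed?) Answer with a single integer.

9

Path from the root down to the word: S → VP → SBAR → S → VP → SBAR → S → NP → ADJ. That is 9 enclosing brackets.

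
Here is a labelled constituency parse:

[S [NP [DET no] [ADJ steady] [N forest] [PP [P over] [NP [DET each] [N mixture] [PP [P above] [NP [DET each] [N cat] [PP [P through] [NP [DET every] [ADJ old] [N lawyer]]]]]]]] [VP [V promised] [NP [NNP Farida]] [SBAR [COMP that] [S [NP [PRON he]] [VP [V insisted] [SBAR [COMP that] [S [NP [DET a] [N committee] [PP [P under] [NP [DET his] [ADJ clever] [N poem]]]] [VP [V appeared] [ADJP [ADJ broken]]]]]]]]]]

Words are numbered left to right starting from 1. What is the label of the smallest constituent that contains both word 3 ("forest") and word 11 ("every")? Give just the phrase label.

Word 3 lies under S → NP → N; word 11 lies under S → NP → PP → NP → PP → NP → PP → NP → DET. The lowest shared node is the NP.

NP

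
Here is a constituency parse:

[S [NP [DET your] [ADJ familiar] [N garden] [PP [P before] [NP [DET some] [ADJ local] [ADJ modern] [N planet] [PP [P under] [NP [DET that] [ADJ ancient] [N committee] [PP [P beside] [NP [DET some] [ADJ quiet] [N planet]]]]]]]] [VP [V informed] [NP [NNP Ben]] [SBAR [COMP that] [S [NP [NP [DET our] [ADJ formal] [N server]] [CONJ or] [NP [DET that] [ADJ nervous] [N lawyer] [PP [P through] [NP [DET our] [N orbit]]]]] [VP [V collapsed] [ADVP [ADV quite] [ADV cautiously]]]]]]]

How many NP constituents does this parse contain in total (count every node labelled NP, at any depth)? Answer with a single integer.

9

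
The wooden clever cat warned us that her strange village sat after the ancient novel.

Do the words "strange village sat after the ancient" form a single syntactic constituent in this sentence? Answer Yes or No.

No

The smallest constituent containing the whole sequence is the clause [S her strange village sat after the ancient novel], but the sequence is only part of it — it straddles the boundary between noun phrase "her strange village" and verb phrase "sat after the ancient novel".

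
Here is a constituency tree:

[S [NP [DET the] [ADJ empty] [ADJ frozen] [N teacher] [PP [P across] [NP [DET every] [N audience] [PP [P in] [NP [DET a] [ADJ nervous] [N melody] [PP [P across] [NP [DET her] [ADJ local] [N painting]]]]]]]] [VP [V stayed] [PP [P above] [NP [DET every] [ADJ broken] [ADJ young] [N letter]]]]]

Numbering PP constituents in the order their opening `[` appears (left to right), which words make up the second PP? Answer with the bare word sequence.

in a nervous melody across her local painting

The PP opening brackets appear, in order, over: "across every audience in a nervous melody across her local painting"; "in a nervous melody across her local painting"; "across her local painting"; "above every broken young letter". The second one spans "in a nervous melody across her local painting".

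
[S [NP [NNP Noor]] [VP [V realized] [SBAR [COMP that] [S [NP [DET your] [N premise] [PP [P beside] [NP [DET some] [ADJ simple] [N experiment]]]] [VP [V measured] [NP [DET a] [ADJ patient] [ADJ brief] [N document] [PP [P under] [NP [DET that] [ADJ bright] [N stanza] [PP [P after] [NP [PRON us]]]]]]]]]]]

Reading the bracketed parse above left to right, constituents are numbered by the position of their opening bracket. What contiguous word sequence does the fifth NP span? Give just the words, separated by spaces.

that bright stanza after us

In left-to-right order the NP constituents are "Noor"; "your premise beside some simple experiment"; "some simple experiment"; "a patient brief document under that bright stanza after us"; "that bright stanza after us"; "us". Number 5 is "that bright stanza after us".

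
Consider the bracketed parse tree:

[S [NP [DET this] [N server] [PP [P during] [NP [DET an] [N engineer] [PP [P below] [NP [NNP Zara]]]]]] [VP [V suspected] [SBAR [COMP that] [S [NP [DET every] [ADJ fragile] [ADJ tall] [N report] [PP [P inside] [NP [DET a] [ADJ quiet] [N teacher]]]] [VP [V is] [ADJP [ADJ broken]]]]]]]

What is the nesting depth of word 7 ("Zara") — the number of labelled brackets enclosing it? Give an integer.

7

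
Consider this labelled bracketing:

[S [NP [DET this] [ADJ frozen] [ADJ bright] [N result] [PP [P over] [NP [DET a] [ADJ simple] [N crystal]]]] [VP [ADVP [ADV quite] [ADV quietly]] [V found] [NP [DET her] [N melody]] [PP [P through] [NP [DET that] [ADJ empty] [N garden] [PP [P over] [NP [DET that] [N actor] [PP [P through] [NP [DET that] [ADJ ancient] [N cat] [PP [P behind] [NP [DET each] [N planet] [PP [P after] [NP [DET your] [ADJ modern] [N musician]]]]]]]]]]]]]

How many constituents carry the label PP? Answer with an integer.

6

Listing each PP by its span: [PP over a simple crystal]; [PP through that empty garden over that actor through that ancient cat behind each planet after your modern musician]; [PP over that actor through that ancient cat behind each planet after your modern musician]; [PP through that ancient cat behind each planet after your modern musician]; [PP behind each planet after your modern musician]; [PP after your modern musician] — that makes 6.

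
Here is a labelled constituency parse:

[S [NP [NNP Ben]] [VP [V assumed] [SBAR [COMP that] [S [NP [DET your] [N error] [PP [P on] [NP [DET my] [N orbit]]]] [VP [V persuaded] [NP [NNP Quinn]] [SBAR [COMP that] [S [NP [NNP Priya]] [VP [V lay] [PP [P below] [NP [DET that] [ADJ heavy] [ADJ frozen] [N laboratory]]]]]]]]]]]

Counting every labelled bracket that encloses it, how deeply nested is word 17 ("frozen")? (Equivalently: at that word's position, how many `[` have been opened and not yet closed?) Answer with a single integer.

11

Path from the root down to the word: S → VP → SBAR → S → VP → SBAR → S → VP → PP → NP → ADJ. That is 11 enclosing brackets.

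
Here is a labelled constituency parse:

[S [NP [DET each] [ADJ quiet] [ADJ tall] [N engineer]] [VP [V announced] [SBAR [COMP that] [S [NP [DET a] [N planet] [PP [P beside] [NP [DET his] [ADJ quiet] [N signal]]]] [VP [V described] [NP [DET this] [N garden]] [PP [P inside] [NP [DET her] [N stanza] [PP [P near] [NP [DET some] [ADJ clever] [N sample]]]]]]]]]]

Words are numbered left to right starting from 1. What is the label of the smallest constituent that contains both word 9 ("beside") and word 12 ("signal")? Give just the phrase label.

Word 9 lies under S → VP → SBAR → S → NP → PP → P; word 12 lies under S → VP → SBAR → S → NP → PP → NP → N. The lowest shared node is the PP.

PP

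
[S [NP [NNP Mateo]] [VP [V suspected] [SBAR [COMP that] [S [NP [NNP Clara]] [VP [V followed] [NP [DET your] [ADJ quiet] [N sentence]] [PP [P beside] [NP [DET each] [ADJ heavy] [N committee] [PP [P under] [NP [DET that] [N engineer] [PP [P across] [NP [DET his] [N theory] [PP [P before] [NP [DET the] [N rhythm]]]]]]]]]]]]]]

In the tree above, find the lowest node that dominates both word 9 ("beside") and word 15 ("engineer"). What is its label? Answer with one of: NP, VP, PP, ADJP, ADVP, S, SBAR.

PP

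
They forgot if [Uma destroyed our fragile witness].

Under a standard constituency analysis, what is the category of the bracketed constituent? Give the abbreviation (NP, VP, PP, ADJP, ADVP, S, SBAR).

S

The bracketed span "Uma destroyed our fragile witness" is headed by "destroyed", making it a clause (S).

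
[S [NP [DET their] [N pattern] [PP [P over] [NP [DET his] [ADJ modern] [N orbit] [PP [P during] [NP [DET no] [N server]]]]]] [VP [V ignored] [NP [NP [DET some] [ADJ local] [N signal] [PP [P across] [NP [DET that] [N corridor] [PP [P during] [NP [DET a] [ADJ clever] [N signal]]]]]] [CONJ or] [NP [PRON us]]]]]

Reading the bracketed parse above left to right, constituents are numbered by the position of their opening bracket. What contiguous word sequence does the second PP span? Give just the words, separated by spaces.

Opening `[PP` markers occur at word positions 3, 7, 14, 17; the second of these opens the constituent [PP during no server].

during no server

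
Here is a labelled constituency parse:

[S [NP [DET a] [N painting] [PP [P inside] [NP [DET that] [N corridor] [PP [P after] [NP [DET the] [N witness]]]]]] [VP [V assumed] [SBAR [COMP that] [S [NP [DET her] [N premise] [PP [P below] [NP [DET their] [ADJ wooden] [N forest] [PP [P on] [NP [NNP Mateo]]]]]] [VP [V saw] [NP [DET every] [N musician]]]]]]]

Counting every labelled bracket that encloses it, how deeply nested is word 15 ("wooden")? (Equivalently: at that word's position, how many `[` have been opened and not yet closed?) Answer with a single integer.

Counting open brackets not yet closed at "wooden": [S [VP [SBAR [S [NP [PP [NP [ADJ = 8.

8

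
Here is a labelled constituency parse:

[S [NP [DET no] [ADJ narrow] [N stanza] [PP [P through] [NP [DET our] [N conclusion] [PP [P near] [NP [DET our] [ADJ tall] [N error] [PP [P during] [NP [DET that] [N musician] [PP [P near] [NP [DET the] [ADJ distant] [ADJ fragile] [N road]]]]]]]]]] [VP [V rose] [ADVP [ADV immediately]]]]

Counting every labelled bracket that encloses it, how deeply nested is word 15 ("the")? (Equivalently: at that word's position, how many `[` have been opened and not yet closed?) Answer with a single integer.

11

The word sits inside DET, which is inside NP, inside PP, inside NP, inside PP, inside NP, inside PP, inside NP, inside PP, inside NP, inside S — 11 brackets in all.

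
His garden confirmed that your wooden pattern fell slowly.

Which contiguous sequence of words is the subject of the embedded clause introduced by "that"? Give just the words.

your wooden pattern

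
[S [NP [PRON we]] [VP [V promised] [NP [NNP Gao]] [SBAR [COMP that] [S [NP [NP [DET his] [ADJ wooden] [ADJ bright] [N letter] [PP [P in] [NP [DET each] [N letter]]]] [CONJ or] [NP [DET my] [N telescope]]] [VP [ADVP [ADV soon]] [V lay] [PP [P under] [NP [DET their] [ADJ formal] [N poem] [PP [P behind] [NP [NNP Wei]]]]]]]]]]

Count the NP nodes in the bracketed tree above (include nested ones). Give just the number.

Scanning left to right, an opening `[NP` appears at word positions 1, 3, 5, 5, 10, 13, 18, 22 — 8 in total.

8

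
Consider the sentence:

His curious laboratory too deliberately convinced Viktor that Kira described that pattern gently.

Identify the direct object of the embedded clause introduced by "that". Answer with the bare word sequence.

that pattern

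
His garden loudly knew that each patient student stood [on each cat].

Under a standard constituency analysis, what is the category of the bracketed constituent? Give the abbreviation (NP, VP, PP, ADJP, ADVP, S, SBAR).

PP

The span is built around the preposition "on" — a prepositional phrase (PP).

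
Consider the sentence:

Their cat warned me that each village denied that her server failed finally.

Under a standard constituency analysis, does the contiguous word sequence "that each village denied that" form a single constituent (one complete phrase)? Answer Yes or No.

The sequence begins inside the complementizer "that" and ends inside the clause "each village denied that her server failed finally"; it crosses a phrase boundary, so no single node in the tree spans exactly those words.

No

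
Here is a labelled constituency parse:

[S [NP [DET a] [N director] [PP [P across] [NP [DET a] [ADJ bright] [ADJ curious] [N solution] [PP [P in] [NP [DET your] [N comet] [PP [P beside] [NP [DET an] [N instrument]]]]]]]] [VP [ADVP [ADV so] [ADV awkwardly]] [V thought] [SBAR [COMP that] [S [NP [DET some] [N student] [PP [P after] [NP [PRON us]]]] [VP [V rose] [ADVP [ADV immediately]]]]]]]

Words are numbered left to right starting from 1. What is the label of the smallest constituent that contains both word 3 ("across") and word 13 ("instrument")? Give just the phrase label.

PP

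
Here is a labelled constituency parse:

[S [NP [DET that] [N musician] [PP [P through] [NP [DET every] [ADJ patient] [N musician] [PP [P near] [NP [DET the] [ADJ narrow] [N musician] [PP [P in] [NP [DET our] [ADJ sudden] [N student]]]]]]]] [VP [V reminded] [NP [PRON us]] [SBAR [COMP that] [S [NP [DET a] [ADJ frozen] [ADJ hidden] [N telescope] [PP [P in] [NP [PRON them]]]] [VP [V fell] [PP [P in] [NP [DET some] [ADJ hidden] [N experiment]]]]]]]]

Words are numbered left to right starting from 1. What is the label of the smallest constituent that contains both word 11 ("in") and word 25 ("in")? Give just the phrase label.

S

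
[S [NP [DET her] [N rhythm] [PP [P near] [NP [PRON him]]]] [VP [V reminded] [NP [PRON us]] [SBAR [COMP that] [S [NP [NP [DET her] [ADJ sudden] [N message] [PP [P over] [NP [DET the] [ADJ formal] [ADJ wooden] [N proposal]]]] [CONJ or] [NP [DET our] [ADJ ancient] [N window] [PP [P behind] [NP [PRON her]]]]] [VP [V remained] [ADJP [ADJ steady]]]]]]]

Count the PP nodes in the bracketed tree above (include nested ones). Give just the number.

The PP constituents are: [PP near him]; [PP over the formal wooden proposal]; [PP behind her]. Total: 3.

3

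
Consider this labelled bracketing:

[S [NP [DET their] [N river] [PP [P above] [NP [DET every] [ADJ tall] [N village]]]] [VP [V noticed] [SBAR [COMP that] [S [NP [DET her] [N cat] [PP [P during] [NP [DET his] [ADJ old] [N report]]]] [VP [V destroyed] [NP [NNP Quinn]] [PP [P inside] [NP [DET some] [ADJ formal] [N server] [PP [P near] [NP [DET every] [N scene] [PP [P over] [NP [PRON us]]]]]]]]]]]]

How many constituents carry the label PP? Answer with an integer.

5

Listing each PP by its span: [PP above every tall village]; [PP during his old report]; [PP inside some formal server near every scene over us]; [PP near every scene over us]; [PP over us] — that makes 5.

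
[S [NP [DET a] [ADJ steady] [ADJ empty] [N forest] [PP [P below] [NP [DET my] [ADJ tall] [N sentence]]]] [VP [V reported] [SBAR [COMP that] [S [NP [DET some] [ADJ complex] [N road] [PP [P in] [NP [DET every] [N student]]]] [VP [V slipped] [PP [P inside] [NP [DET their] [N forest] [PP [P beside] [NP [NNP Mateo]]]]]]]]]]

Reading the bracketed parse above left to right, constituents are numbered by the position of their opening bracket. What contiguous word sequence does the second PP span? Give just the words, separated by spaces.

in every student

Opening `[PP` markers occur at word positions 5, 14, 18, 21; the second of these opens the constituent [PP in every student].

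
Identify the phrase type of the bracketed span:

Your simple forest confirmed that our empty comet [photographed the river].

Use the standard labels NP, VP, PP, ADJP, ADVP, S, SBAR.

VP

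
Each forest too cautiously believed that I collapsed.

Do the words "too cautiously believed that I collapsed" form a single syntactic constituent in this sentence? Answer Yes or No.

Yes

These words form the whole verb phrase headed by "believed", so yes — one constituent.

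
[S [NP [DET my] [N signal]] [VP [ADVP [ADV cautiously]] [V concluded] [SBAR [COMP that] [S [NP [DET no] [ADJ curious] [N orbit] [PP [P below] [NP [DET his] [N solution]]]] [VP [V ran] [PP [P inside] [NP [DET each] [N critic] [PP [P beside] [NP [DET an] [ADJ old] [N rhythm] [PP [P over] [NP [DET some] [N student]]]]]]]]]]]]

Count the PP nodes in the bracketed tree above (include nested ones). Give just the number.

The PP constituents are: [PP below his solution]; [PP inside each critic beside an old rhythm over some student]; [PP beside an old rhythm over some student]; [PP over some student]. Total: 4.

4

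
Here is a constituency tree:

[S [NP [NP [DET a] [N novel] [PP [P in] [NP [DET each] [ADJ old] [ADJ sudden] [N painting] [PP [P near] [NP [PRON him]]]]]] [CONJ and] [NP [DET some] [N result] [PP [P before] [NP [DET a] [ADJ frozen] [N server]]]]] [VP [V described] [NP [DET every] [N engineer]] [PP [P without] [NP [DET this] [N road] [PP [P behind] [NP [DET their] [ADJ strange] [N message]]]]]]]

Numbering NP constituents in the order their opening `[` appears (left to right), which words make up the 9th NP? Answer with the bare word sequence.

their strange message

In left-to-right order the NP constituents are "a novel in each old sudden painting near him and some result before a frozen server"; "a novel in each old sudden painting near him"; "each old sudden painting near him"; "him"; "some result before a frozen server"; "a frozen server"; "every engineer"; "this road behind their strange message"; "their strange message". Number 9 is "their strange message".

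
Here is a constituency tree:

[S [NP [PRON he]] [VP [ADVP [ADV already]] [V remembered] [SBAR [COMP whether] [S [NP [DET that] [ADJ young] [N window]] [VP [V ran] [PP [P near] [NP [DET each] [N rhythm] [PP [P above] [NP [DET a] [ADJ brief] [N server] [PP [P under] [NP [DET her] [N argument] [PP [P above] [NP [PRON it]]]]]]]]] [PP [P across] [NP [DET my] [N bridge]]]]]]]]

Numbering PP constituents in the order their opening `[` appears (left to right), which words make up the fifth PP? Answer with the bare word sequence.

across my bridge

The PP opening brackets appear, in order, over: "near each rhythm above a brief server under her argument above it"; "above a brief server under her argument above it"; "under her argument above it"; "above it"; "across my bridge". The fifth one spans "across my bridge".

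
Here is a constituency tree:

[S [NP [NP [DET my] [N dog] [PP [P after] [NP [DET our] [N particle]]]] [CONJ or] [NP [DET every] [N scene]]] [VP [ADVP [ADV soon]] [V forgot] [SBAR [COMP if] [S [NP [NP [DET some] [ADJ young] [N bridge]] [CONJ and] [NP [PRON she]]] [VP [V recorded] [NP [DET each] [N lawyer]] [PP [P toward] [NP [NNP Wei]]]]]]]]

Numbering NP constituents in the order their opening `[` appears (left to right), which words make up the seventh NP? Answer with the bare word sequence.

The NP opening brackets appear, in order, over: "my dog after our particle or every scene"; "my dog after our particle"; "our particle"; "every scene"; "some young bridge and she"; "some young bridge"; "she"; "each lawyer"; "Wei". The seventh one spans "she".

she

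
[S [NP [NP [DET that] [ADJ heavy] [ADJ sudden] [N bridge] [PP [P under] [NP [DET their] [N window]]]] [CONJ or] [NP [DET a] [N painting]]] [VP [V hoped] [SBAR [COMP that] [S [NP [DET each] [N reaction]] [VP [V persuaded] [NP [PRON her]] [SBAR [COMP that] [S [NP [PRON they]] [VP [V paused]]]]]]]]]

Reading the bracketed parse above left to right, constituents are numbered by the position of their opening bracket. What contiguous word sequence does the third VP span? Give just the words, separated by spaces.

paused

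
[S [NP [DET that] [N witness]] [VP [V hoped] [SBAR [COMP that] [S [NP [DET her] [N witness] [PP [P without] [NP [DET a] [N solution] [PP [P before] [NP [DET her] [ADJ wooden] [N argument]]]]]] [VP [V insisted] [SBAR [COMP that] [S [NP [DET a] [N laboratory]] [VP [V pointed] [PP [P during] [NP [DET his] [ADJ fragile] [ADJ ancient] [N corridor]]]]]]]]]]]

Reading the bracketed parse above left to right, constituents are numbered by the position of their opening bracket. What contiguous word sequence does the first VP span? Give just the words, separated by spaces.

hoped that her witness without a solution before her wooden argument insisted that a laboratory pointed during his fragile ancient corridor

In left-to-right order the VP constituents are "hoped that her witness without a solution before her wooden argument insisted that a laboratory pointed during his fragile ancient corridor"; "insisted that a laboratory pointed during his fragile ancient corridor"; "pointed during his fragile ancient corridor". Number 1 is "hoped that her witness without a solution before her wooden argument insisted that a laboratory pointed during his fragile ancient corridor".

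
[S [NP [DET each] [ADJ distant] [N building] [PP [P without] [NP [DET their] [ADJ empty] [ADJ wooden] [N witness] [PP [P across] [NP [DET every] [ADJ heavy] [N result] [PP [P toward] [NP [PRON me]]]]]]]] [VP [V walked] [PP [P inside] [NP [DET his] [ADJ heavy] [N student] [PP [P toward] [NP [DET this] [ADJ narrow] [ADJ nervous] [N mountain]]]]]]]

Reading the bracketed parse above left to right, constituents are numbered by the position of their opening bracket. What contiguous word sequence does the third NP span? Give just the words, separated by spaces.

every heavy result toward me

The NP opening brackets appear, in order, over: "each distant building without their empty wooden witness across every heavy result toward me"; "their empty wooden witness across every heavy result toward me"; "every heavy result toward me"; "me"; "his heavy student toward this narrow nervous mountain"; "this narrow nervous mountain". The third one spans "every heavy result toward me".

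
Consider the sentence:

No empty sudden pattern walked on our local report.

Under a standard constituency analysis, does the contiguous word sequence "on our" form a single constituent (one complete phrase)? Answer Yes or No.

No

The smallest constituent containing the whole sequence is the prepositional phrase [PP on our local report], but the sequence is only part of it — it straddles the boundary between preposition "on" and noun phrase "our local report".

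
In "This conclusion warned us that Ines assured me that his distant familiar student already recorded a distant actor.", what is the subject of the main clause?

this conclusion

"this conclusion" is the NP that combines with the VP headed by "warned" to form the main clause — the subject.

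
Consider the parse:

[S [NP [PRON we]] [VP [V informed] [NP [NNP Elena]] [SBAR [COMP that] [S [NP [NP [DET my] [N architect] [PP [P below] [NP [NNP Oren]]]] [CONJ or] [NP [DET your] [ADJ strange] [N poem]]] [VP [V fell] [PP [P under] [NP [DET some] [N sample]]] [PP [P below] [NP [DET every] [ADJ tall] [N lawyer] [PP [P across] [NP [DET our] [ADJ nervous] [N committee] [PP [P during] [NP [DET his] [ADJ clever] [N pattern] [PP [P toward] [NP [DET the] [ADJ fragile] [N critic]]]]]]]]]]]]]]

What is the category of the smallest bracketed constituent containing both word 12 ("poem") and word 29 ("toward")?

S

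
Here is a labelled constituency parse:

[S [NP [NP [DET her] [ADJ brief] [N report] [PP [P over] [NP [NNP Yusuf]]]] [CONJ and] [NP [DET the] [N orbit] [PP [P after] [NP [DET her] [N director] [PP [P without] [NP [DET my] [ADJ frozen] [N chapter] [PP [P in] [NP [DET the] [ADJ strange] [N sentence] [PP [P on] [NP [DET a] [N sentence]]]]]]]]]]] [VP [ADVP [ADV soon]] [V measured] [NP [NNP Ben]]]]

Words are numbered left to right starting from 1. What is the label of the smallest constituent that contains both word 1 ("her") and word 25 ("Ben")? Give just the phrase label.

S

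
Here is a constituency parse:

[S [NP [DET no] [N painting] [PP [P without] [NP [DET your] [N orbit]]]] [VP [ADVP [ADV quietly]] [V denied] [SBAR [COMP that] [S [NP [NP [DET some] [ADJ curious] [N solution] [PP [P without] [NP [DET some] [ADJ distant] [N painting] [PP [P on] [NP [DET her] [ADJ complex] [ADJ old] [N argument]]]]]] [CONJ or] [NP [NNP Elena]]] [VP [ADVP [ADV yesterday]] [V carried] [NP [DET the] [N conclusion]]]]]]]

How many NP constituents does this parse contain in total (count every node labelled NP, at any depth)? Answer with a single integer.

8

Listing each NP by its span: [NP no painting without your orbit]; [NP your orbit]; [NP some curious solution without some distant painting on her complex old argument or Elena]; [NP some curious solution without some distant painting on her complex old argument]; [NP some distant painting on her complex old argument]; [NP her complex old argument] … — that makes 8.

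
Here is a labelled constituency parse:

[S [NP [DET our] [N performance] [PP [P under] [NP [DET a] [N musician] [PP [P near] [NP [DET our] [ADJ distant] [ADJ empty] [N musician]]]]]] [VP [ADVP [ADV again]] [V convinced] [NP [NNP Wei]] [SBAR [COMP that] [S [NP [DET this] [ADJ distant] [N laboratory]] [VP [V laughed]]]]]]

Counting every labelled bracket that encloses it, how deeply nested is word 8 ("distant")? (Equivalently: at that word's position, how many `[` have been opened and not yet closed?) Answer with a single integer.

7

Path from the root down to the word: S → NP → PP → NP → PP → NP → ADJ. That is 7 enclosing brackets.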